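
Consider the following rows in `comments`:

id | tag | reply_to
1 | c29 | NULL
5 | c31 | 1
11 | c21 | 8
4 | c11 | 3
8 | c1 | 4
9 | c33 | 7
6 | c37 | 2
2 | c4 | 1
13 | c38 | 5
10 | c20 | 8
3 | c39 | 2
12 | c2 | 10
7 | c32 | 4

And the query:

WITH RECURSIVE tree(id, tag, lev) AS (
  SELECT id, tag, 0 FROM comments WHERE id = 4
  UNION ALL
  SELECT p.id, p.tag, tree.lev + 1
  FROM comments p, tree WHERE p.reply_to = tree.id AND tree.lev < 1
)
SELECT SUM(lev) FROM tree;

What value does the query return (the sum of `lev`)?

2

Base: id=4 (c11) at lev 0.
Iteration 1: rows with reply_to in {4} -> c32 (id 7, lev 1), c1 (id 8, lev 1).
Iteration 2: lev < 1 fails for all current rows; recursion stops.
SUM(lev) = 0 + 1 + 1 = 2.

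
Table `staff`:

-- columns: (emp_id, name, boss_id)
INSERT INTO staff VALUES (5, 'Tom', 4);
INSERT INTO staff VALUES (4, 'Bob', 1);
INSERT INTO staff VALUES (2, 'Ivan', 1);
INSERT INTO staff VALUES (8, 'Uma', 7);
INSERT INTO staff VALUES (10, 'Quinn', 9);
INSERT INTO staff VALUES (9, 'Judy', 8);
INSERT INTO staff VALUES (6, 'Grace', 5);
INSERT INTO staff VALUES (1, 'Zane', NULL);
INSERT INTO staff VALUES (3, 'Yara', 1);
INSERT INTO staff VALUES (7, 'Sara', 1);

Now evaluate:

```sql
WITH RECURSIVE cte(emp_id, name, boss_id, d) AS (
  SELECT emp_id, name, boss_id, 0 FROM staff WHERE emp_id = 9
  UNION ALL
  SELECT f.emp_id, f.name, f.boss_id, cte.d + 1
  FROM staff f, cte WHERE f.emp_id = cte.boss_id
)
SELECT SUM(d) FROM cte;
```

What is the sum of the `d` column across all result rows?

6

Base: emp_id=9 (Judy), boss_id=8, d 0.
Iteration 1: join on emp_id=8 -> Uma (id 8, boss_id=7, d 1).
Iteration 2: join on emp_id=7 -> Sara (id 7, boss_id=1, d 2).
Iteration 3: join on emp_id=1 -> Zane (id 1, boss_id=NULL, d 3).
Iteration 4: boss_id is NULL; no match; recursion stops.
SUM(d) = 0 + 1 + 2 + 3 = 6.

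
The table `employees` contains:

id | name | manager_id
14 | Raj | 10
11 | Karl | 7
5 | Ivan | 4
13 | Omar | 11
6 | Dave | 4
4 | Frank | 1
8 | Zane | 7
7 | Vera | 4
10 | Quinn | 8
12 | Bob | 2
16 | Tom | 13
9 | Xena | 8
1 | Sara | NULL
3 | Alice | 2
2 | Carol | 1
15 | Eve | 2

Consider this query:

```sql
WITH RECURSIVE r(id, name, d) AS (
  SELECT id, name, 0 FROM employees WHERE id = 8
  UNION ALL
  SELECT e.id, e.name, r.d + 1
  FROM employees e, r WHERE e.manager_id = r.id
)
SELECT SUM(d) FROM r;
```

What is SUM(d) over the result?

4

Base: id=8 (Zane) at d 0.
Iteration 1: rows with manager_id in {8} -> Xena (id 9, d 1), Quinn (id 10, d 1).
Iteration 2: rows with manager_id in {9,10} -> Raj (id 14, d 2).
Iteration 3: no rows with manager_id in {14}; recursion stops.
SUM(d) = 0 + 1 + 1 + 2 = 4.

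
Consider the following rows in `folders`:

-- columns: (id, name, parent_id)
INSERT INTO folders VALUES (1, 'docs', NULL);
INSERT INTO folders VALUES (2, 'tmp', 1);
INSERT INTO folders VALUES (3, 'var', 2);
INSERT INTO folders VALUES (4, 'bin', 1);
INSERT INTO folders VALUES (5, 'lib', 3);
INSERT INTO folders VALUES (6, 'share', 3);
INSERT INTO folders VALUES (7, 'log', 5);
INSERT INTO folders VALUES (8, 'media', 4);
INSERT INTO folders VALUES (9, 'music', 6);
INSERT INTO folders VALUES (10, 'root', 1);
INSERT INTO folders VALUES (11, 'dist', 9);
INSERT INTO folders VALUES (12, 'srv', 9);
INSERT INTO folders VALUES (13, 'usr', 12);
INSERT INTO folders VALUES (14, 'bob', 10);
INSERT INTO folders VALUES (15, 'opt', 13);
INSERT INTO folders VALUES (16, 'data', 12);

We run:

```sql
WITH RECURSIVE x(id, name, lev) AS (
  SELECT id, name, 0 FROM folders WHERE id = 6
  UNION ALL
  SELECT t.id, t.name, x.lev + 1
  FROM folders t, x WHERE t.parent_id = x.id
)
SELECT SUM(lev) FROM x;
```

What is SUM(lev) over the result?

15

Base: id=6 (share) at lev 0.
Iteration 1: rows with parent_id in {6} -> music (id 9, lev 1).
Iteration 2: rows with parent_id in {9} -> dist (id 11, lev 2), srv (id 12, lev 2).
Iteration 3: rows with parent_id in {11,12} -> usr (id 13, lev 3), data (id 16, lev 3).
Iteration 4: rows with parent_id in {13,16} -> opt (id 15, lev 4).
Iteration 5: no rows with parent_id in {15}; recursion stops.
SUM(lev) = 0 + 1 + 2 + 2 + 3 + 3 + 4 = 15.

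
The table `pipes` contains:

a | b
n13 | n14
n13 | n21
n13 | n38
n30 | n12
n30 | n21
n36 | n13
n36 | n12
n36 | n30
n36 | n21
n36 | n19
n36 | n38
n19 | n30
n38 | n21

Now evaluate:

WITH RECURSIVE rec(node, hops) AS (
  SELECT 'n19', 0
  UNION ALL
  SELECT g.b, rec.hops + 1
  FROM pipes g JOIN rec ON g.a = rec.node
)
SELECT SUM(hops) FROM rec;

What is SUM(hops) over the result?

Base: (n19, hops=0).
Iteration 1: edges from {n19} -> (n30, hops=1).
Iteration 2: edges from {n30} -> (n12, hops=2), (n21, hops=2).
Iteration 3: no outgoing edges from {n12,n21}; recursion stops.
SUM(hops) = 0 + 1 + 2 + 2 = 5.

5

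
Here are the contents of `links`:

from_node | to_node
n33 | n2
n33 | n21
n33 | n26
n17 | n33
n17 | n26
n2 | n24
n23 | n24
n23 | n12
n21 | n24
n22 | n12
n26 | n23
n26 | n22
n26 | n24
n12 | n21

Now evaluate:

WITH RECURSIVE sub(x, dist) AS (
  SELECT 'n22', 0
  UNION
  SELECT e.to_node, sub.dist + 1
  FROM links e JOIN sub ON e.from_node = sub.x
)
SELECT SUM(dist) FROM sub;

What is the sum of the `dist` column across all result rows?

6

Base: (n22, dist=0).
Iteration 1: edges from {n22} -> (n12, dist=1).
Iteration 2: edges from {n12} -> (n21, dist=2).
Iteration 3: edges from {n21} -> (n24, dist=3).
Iteration 4: no outgoing edges from {n24}; recursion stops.
SUM(dist) = 0 + 1 + 2 + 3 = 6.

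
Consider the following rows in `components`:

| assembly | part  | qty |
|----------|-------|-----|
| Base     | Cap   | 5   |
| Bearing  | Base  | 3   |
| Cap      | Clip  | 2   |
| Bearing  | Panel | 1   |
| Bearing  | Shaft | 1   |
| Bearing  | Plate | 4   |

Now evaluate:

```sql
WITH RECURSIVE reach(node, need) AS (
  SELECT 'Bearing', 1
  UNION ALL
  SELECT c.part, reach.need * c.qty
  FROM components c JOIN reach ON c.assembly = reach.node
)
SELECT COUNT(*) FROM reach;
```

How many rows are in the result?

7

Base: (Bearing, need=1).
Iteration 1: components of {Bearing} -> Base = 1*3 = 3, Panel = 1*1 = 1, Plate = 1*4 = 4, Shaft = 1*1 = 1.
Iteration 2: components of {Base,Panel,Plate,Shaft} -> Cap = 3*5 = 15.
Iteration 3: components of {Cap} -> Clip = 15*2 = 30.
Iteration 4: no further components; recursion stops.
Total rows emitted: 7.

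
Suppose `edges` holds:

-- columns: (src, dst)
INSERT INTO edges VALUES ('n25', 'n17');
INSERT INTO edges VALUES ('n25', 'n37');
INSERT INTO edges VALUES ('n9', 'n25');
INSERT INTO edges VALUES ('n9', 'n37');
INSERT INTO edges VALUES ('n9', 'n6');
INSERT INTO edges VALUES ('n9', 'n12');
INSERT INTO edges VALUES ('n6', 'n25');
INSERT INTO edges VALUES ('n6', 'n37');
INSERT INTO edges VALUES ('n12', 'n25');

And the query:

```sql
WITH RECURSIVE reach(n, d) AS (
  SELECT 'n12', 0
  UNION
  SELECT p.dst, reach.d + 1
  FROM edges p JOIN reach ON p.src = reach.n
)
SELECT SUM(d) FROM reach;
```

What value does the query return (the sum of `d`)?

5

Base: (n12, d=0).
Iteration 1: edges from {n12} -> (n25, d=1).
Iteration 2: edges from {n25} -> (n17, d=2), (n37, d=2).
Iteration 3: no outgoing edges from {n17,n37}; recursion stops.
SUM(d) = 0 + 1 + 2 + 2 = 5.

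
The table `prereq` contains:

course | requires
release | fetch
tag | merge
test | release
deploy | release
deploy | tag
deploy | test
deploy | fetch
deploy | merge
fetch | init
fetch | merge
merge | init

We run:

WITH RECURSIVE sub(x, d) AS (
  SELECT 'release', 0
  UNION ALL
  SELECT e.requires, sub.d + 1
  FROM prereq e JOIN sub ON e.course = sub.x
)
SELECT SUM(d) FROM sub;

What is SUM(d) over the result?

8

Base: (release, d=0).
Iteration 1: edges from {release} -> (fetch, d=1).
Iteration 2: edges from {fetch} -> (init, d=2), (merge, d=2).
Iteration 3: edges from {init,merge} -> (init, d=3).
Iteration 4: no outgoing edges from {init}; recursion stops.
SUM(d) = 0 + 1 + 2 + 2 + 3 = 8.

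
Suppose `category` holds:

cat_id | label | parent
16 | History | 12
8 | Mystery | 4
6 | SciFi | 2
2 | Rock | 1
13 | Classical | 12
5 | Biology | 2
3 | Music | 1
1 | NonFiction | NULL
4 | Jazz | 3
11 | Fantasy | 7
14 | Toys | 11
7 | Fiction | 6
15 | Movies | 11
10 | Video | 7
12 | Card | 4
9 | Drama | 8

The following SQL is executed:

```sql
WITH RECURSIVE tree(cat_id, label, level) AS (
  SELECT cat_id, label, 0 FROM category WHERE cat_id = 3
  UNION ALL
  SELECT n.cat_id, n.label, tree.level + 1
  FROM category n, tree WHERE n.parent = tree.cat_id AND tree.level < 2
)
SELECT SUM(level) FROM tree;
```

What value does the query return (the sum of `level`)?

Base: cat_id=3 (Music) at level 0.
Iteration 1: rows with parent in {3} -> Jazz (id 4, level 1).
Iteration 2: rows with parent in {4} -> Mystery (id 8, level 2), Card (id 12, level 2).
Iteration 3: level < 2 fails for all current rows; recursion stops.
SUM(level) = 0 + 1 + 2 + 2 = 5.

5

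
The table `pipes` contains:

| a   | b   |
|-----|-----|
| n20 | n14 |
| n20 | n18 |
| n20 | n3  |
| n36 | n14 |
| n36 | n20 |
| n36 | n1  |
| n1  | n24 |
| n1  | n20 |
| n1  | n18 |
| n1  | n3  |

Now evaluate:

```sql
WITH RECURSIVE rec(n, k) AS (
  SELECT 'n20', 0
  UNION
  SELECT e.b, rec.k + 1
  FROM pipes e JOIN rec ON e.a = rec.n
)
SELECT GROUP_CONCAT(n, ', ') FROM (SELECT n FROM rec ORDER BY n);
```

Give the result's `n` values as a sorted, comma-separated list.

n14, n18, n20, n3

Base: (n20, k=0).
Iteration 1: edges from {n20} -> (n14, k=1), (n18, k=1), (n3, k=1).
Iteration 2: no outgoing edges from {n14,n18,n3}; recursion stops.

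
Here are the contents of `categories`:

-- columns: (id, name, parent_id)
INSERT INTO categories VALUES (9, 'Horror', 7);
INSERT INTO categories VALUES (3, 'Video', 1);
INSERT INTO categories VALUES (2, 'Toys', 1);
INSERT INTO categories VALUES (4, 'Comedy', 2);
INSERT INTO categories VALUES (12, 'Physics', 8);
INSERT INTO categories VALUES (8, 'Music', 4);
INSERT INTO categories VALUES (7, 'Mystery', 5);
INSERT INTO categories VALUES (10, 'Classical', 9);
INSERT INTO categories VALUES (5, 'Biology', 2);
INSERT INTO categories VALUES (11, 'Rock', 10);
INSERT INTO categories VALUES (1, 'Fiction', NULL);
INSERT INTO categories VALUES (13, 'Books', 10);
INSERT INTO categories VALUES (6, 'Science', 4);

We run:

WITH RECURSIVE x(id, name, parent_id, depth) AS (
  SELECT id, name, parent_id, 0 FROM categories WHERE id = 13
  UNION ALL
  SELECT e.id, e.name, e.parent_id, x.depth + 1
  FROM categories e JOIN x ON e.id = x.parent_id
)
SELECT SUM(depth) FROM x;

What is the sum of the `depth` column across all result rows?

Base: id=13 (Books), parent_id=10, depth 0.
Iteration 1: join on id=10 -> Classical (id 10, parent_id=9, depth 1).
Iteration 2: join on id=9 -> Horror (id 9, parent_id=7, depth 2).
Iteration 3: join on id=7 -> Mystery (id 7, parent_id=5, depth 3).
Iteration 4: join on id=5 -> Biology (id 5, parent_id=2, depth 4).
Iteration 5: join on id=2 -> Toys (id 2, parent_id=1, depth 5).
Iteration 6: join on id=1 -> Fiction (id 1, parent_id=NULL, depth 6).
Iteration 7: parent_id is NULL; no match; recursion stops.
SUM(depth) = 0 + 1 + 2 + 3 + 4 + 5 + 6 = 21.

21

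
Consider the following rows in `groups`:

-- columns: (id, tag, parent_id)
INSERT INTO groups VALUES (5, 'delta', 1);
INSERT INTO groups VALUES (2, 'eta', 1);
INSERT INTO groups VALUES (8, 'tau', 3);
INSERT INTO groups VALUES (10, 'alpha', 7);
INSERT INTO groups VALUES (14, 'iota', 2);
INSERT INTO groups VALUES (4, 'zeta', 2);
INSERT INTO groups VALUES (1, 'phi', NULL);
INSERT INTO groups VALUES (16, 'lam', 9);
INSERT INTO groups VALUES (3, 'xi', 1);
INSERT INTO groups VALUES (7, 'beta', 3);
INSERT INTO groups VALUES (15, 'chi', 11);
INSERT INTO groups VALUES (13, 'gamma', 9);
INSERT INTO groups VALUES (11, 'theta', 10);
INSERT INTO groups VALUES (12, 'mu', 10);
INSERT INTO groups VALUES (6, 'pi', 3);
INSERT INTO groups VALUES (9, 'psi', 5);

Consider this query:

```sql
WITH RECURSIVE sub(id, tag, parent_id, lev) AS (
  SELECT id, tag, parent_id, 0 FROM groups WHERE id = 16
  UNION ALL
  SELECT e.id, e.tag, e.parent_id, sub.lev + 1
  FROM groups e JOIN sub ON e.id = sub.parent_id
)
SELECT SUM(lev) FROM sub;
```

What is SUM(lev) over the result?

6

Base: id=16 (lam), parent_id=9, lev 0.
Iteration 1: join on id=9 -> psi (id 9, parent_id=5, lev 1).
Iteration 2: join on id=5 -> delta (id 5, parent_id=1, lev 2).
Iteration 3: join on id=1 -> phi (id 1, parent_id=NULL, lev 3).
Iteration 4: parent_id is NULL; no match; recursion stops.
SUM(lev) = 0 + 1 + 2 + 3 = 6.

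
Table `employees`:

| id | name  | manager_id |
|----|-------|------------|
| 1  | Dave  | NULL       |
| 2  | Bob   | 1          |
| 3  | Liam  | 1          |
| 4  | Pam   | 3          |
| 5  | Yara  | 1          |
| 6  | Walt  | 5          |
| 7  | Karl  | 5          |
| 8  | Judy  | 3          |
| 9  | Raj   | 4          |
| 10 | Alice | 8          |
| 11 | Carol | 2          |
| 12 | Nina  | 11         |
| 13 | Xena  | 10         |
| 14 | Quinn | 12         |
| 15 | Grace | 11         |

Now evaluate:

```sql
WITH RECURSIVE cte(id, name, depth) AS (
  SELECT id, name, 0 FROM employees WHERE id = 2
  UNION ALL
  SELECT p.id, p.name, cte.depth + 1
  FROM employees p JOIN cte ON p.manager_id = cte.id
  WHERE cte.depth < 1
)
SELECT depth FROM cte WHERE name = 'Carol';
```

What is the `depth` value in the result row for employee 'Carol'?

Base: id=2 (Bob) at depth 0.
Iteration 1: rows with manager_id in {2} -> Carol (id 11, depth 1).
Iteration 2: depth < 1 fails for all current rows; recursion stops.

1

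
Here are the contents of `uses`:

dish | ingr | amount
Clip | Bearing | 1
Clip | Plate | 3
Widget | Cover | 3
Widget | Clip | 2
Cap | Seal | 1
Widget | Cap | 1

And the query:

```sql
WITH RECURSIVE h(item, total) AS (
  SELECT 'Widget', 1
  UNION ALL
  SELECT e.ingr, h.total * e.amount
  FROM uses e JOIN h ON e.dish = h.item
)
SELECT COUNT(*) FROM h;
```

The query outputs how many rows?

Base: (Widget, total=1).
Iteration 1: components of {Widget} -> Cap = 1*1 = 1, Clip = 1*2 = 2, Cover = 1*3 = 3.
Iteration 2: components of {Cap,Clip,Cover} -> Bearing = 2*1 = 2, Plate = 2*3 = 6, Seal = 1*1 = 1.
Iteration 3: no further components; recursion stops.
Total rows emitted: 7.

7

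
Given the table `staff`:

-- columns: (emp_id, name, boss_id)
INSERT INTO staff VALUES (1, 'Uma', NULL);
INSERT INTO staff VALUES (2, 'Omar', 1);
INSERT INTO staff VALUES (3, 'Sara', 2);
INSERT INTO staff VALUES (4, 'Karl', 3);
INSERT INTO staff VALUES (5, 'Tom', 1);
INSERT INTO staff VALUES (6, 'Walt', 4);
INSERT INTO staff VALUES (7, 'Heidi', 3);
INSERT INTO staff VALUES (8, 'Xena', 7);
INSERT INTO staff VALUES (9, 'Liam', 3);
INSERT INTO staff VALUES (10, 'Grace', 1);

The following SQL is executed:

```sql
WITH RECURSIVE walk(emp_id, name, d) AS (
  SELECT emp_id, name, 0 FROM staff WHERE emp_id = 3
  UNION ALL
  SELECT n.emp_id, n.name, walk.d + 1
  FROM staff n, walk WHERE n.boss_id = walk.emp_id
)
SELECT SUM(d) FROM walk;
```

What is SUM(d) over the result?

Base: emp_id=3 (Sara) at d 0.
Iteration 1: rows with boss_id in {3} -> Karl (id 4, d 1), Heidi (id 7, d 1), Liam (id 9, d 1).
Iteration 2: rows with boss_id in {4,7,9} -> Walt (id 6, d 2), Xena (id 8, d 2).
Iteration 3: no rows with boss_id in {6,8}; recursion stops.
SUM(d) = 0 + 1 + 1 + 1 + 2 + 2 = 7.

7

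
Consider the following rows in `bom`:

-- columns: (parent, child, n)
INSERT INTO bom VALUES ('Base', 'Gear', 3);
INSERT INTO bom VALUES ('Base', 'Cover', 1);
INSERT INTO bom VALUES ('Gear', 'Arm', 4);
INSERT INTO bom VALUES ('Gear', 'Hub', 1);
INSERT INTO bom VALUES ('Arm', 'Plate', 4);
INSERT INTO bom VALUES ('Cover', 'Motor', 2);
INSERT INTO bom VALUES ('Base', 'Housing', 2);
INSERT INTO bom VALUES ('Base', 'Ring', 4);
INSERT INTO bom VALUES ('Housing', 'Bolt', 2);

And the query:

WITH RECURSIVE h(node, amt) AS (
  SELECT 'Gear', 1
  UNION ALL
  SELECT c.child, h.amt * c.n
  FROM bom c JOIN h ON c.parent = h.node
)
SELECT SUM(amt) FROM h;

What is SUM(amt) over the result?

Base: (Gear, amt=1).
Iteration 1: components of {Gear} -> Arm = 1*4 = 4, Hub = 1*1 = 1.
Iteration 2: components of {Arm,Hub} -> Plate = 4*4 = 16.
Iteration 3: no further components; recursion stops.
SUM(amt) = 1 + 4 + 1 + 16 = 22.

22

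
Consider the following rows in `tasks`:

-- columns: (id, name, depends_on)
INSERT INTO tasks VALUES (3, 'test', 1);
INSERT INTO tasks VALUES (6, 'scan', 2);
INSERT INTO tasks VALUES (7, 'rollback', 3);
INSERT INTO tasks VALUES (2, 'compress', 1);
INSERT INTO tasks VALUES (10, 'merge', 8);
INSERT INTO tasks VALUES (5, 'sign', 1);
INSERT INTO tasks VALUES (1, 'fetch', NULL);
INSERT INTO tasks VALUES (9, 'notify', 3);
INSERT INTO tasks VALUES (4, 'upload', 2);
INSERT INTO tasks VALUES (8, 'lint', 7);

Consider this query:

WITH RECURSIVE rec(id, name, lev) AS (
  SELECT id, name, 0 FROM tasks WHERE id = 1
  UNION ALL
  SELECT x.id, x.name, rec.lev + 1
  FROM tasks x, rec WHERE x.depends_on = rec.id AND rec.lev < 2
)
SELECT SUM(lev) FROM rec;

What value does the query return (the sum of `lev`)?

11

Base: id=1 (fetch) at lev 0.
Iteration 1: rows with depends_on in {1} -> compress (id 2, lev 1), test (id 3, lev 1), sign (id 5, lev 1).
Iteration 2: rows with depends_on in {2,3,5} -> upload (id 4, lev 2), scan (id 6, lev 2), rollback (id 7, lev 2), notify (id 9, lev 2).
Iteration 3: lev < 2 fails for all current rows; recursion stops.
SUM(lev) = 0 + 1 + 1 + 1 + 2 + 2 + 2 + 2 = 11.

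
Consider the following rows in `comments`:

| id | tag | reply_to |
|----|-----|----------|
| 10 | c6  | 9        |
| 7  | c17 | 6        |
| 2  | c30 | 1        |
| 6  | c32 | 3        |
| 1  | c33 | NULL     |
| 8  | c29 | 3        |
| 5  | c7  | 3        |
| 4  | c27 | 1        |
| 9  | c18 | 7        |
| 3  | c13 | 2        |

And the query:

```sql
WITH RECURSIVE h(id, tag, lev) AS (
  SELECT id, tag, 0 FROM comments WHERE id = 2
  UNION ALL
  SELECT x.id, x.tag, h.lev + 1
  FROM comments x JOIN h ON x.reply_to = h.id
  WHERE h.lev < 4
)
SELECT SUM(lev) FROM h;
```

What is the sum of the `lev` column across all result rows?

14

Base: id=2 (c30) at lev 0.
Iteration 1: rows with reply_to in {2} -> c13 (id 3, lev 1).
Iteration 2: rows with reply_to in {3} -> c7 (id 5, lev 2), c32 (id 6, lev 2), c29 (id 8, lev 2).
Iteration 3: rows with reply_to in {5,6,8} -> c17 (id 7, lev 3).
Iteration 4: rows with reply_to in {7} -> c18 (id 9, lev 4).
Iteration 5: lev < 4 fails for all current rows; recursion stops.
SUM(lev) = 0 + 1 + 2 + 2 + 2 + 3 + 4 = 14.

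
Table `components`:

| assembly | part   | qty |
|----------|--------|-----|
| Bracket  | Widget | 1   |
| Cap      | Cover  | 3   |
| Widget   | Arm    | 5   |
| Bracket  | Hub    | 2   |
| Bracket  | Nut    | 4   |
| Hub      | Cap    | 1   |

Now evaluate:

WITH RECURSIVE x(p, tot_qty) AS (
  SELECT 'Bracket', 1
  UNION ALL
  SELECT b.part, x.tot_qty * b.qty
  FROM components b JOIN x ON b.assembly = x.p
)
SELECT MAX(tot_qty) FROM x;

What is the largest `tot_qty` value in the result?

6

Base: (Bracket, tot_qty=1).
Iteration 1: components of {Bracket} -> Hub = 1*2 = 2, Nut = 1*4 = 4, Widget = 1*1 = 1.
Iteration 2: components of {Hub,Nut,Widget} -> Arm = 1*5 = 5, Cap = 2*1 = 2.
Iteration 3: components of {Arm,Cap} -> Cover = 2*3 = 6.
Iteration 4: no further components; recursion stops.
tot_qty values: 1, 1, 4, 2, 5, 2, 6; the maximum is 6.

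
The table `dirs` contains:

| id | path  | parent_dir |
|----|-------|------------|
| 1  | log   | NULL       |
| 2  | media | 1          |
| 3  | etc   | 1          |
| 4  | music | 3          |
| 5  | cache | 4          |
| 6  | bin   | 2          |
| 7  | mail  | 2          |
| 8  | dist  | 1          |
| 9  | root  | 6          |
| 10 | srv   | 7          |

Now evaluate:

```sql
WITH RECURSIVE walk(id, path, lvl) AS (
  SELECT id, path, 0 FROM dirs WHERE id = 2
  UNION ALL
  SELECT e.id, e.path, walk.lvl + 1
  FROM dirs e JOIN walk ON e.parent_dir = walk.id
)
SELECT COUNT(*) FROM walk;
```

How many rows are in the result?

Base: id=2 (media) at lvl 0.
Iteration 1: rows with parent_dir in {2} -> bin (id 6, lvl 1), mail (id 7, lvl 1).
Iteration 2: rows with parent_dir in {6,7} -> root (id 9, lvl 2), srv (id 10, lvl 2).
Iteration 3: no rows with parent_dir in {9,10}; recursion stops.
Total rows emitted: 5.

5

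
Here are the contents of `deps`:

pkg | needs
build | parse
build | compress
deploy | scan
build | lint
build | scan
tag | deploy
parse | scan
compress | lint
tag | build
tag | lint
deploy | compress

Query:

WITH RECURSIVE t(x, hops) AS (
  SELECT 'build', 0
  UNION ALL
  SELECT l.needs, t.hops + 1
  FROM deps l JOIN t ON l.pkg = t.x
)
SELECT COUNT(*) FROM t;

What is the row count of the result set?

Base: (build, hops=0).
Iteration 1: edges from {build} -> (compress, hops=1), (lint, hops=1), (parse, hops=1), (scan, hops=1).
Iteration 2: edges from {compress,lint,parse,scan} -> (lint, hops=2), (scan, hops=2).
Iteration 3: no outgoing edges from {lint,scan}; recursion stops.
Total rows emitted: 7.

7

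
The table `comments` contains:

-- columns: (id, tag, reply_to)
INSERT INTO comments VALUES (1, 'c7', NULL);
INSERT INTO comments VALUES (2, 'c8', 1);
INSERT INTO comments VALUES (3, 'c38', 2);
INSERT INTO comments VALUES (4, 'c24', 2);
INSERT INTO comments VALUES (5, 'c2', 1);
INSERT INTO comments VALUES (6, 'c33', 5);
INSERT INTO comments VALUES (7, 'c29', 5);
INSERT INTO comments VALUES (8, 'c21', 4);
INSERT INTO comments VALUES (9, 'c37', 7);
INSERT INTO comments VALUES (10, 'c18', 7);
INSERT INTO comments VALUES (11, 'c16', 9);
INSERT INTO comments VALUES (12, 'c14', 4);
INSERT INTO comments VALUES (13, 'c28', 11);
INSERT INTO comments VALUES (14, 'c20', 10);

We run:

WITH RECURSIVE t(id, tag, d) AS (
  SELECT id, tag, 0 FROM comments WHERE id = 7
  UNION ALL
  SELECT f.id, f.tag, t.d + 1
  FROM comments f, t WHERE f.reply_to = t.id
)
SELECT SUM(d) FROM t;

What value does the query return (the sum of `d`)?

9

Base: id=7 (c29) at d 0.
Iteration 1: rows with reply_to in {7} -> c37 (id 9, d 1), c18 (id 10, d 1).
Iteration 2: rows with reply_to in {9,10} -> c16 (id 11, d 2), c20 (id 14, d 2).
Iteration 3: rows with reply_to in {11,14} -> c28 (id 13, d 3).
Iteration 4: no rows with reply_to in {13}; recursion stops.
SUM(d) = 0 + 1 + 1 + 2 + 2 + 3 = 9.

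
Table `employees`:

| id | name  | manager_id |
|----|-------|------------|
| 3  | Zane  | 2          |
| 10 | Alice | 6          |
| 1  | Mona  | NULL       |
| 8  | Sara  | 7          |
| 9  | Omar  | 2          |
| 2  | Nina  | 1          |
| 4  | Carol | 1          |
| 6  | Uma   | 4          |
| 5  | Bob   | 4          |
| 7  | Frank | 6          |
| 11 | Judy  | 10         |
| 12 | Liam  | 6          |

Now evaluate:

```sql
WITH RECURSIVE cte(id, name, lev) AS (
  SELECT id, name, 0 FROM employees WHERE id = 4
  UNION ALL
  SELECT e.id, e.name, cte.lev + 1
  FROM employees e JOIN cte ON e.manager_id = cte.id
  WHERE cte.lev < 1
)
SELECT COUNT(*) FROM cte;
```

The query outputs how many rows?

3

Base: id=4 (Carol) at lev 0.
Iteration 1: rows with manager_id in {4} -> Bob (id 5, lev 1), Uma (id 6, lev 1).
Iteration 2: lev < 1 fails for all current rows; recursion stops.
Total rows emitted: 3.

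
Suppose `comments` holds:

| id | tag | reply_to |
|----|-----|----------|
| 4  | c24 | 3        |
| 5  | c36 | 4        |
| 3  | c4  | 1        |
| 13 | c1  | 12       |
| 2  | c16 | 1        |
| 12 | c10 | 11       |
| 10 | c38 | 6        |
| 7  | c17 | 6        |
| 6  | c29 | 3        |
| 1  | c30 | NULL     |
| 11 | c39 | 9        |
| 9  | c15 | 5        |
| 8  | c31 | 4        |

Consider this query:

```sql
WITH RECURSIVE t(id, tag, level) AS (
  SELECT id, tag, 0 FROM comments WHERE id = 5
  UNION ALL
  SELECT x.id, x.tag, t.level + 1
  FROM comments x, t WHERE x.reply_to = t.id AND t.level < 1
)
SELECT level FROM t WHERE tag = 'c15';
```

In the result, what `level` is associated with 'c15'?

Base: id=5 (c36) at level 0.
Iteration 1: rows with reply_to in {5} -> c15 (id 9, level 1).
Iteration 2: level < 1 fails for all current rows; recursion stops.

1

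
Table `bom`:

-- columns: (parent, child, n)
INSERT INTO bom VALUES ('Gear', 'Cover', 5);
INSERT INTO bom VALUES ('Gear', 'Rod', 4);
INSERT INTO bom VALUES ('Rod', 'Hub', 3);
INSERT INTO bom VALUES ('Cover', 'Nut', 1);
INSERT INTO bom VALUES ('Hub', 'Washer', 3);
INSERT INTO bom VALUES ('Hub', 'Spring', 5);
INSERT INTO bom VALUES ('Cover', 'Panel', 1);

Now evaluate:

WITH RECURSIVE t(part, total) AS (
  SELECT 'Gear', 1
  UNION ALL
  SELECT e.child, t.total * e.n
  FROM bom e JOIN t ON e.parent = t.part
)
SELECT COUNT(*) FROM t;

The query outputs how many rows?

Base: (Gear, total=1).
Iteration 1: components of {Gear} -> Cover = 1*5 = 5, Rod = 1*4 = 4.
Iteration 2: components of {Cover,Rod} -> Hub = 4*3 = 12, Nut = 5*1 = 5, Panel = 5*1 = 5.
Iteration 3: components of {Hub,Nut,Panel} -> Spring = 12*5 = 60, Washer = 12*3 = 36.
Iteration 4: no further components; recursion stops.
Total rows emitted: 8.

8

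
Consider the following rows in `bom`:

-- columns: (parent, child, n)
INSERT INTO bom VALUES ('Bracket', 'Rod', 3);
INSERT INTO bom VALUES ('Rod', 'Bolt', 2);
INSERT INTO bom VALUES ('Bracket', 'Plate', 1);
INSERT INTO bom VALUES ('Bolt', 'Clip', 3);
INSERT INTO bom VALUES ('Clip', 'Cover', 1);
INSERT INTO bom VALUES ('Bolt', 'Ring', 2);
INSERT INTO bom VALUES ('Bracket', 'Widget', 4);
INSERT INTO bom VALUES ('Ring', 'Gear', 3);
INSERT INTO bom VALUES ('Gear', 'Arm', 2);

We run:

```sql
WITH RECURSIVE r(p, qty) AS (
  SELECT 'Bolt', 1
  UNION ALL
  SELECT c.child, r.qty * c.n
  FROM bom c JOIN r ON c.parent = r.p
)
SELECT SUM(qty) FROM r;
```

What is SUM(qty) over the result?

27

Base: (Bolt, qty=1).
Iteration 1: components of {Bolt} -> Clip = 1*3 = 3, Ring = 1*2 = 2.
Iteration 2: components of {Clip,Ring} -> Cover = 3*1 = 3, Gear = 2*3 = 6.
Iteration 3: components of {Cover,Gear} -> Arm = 6*2 = 12.
Iteration 4: no further components; recursion stops.
SUM(qty) = 1 + 3 + 2 + 3 + 6 + 12 = 27.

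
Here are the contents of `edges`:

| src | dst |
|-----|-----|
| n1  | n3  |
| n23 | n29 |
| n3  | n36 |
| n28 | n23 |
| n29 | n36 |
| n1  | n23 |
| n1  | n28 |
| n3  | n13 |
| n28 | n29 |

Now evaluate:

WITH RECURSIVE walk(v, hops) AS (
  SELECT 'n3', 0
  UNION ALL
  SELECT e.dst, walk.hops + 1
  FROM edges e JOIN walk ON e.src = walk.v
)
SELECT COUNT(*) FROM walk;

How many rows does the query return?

Base: (n3, hops=0).
Iteration 1: edges from {n3} -> (n13, hops=1), (n36, hops=1).
Iteration 2: no outgoing edges from {n13,n36}; recursion stops.
Total rows emitted: 3.

3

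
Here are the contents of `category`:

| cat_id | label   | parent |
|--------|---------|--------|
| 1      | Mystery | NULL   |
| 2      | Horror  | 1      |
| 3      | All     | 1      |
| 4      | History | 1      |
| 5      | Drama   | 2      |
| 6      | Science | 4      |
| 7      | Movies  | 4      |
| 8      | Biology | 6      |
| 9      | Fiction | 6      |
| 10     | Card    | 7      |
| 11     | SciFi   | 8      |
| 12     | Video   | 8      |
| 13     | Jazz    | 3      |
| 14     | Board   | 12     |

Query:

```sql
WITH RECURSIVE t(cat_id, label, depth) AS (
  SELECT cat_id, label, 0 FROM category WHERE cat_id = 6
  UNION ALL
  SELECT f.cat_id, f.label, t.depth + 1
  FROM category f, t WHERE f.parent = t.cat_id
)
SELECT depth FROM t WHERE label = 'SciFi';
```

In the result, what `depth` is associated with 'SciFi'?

Base: cat_id=6 (Science) at depth 0.
Iteration 1: rows with parent in {6} -> Biology (id 8, depth 1), Fiction (id 9, depth 1).
Iteration 2: rows with parent in {8,9} -> SciFi (id 11, depth 2), Video (id 12, depth 2).
Iteration 3: rows with parent in {11,12} -> Board (id 14, depth 3).
Iteration 4: no rows with parent in {14}; recursion stops.

2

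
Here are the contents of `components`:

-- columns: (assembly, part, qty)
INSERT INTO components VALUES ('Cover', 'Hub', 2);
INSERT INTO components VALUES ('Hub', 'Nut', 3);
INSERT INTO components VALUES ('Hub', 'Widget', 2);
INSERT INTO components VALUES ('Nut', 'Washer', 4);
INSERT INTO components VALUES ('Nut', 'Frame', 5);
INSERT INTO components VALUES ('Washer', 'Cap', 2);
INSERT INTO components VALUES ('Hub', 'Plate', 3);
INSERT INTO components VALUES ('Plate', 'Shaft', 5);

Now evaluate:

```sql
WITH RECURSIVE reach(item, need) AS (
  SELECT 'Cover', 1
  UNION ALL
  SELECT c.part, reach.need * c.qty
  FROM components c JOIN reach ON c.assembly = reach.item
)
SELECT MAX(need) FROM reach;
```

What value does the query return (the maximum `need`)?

Base: (Cover, need=1).
Iteration 1: components of {Cover} -> Hub = 1*2 = 2.
Iteration 2: components of {Hub} -> Nut = 2*3 = 6, Plate = 2*3 = 6, Widget = 2*2 = 4.
Iteration 3: components of {Nut,Plate,Widget} -> Frame = 6*5 = 30, Shaft = 6*5 = 30, Washer = 6*4 = 24.
Iteration 4: components of {Frame,Shaft,Washer} -> Cap = 24*2 = 48.
Iteration 5: no further components; recursion stops.
need values: 1, 2, 6, 4, 6, 24, 30, 30, 48; the maximum is 48.

48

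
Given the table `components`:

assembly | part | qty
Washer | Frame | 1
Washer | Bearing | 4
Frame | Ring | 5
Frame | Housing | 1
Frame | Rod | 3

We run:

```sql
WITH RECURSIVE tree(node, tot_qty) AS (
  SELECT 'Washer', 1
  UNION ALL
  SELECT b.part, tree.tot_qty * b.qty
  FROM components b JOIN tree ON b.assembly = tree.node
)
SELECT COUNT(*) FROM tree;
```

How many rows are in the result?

Base: (Washer, tot_qty=1).
Iteration 1: components of {Washer} -> Bearing = 1*4 = 4, Frame = 1*1 = 1.
Iteration 2: components of {Bearing,Frame} -> Housing = 1*1 = 1, Ring = 1*5 = 5, Rod = 1*3 = 3.
Iteration 3: no further components; recursion stops.
Total rows emitted: 6.

6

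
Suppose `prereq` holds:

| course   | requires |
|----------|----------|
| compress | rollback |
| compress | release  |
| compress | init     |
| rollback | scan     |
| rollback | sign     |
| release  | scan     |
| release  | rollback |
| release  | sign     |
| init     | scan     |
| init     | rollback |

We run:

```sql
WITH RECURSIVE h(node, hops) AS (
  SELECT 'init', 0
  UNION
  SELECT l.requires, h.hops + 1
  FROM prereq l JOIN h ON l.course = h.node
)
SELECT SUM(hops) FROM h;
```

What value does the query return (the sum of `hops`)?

Base: (init, hops=0).
Iteration 1: edges from {init} -> (rollback, hops=1), (scan, hops=1).
Iteration 2: edges from {rollback,scan} -> (scan, hops=2), (sign, hops=2).
Iteration 3: no outgoing edges from {scan,sign}; recursion stops.
SUM(hops) = 0 + 1 + 1 + 2 + 2 = 6.

6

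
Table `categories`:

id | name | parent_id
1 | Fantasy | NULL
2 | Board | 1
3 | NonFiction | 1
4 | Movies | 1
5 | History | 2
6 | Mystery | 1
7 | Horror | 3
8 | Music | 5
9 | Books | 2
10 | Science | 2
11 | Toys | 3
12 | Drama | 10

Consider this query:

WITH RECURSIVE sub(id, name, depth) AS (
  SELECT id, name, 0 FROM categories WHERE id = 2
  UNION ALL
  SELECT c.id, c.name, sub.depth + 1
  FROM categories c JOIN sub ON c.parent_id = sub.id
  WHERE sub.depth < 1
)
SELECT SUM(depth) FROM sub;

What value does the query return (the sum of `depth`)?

Base: id=2 (Board) at depth 0.
Iteration 1: rows with parent_id in {2} -> History (id 5, depth 1), Books (id 9, depth 1), Science (id 10, depth 1).
Iteration 2: depth < 1 fails for all current rows; recursion stops.
SUM(depth) = 0 + 1 + 1 + 1 = 3.

3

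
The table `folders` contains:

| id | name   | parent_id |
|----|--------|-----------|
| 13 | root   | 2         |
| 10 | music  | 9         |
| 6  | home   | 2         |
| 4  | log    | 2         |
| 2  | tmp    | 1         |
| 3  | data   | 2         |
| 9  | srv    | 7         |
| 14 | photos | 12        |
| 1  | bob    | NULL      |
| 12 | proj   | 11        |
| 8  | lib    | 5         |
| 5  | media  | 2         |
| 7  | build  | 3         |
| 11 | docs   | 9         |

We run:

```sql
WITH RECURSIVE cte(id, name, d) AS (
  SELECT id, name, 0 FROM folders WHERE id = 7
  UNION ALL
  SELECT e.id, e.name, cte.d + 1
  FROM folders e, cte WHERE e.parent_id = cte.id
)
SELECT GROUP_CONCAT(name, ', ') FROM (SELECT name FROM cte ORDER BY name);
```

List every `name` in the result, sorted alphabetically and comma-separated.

Base: id=7 (build) at d 0.
Iteration 1: rows with parent_id in {7} -> srv (id 9, d 1).
Iteration 2: rows with parent_id in {9} -> music (id 10, d 2), docs (id 11, d 2).
Iteration 3: rows with parent_id in {10,11} -> proj (id 12, d 3).
Iteration 4: rows with parent_id in {12} -> photos (id 14, d 4).
Iteration 5: no rows with parent_id in {14}; recursion stops.

build, docs, music, photos, proj, srv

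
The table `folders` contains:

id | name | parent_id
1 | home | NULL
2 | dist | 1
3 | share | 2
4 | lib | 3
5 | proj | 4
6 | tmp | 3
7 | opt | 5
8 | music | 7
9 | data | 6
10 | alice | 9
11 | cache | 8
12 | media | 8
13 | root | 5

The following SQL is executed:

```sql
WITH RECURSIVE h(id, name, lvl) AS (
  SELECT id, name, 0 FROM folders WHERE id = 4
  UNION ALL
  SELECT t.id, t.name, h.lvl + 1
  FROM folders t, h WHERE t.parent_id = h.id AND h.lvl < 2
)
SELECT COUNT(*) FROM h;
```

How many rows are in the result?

Base: id=4 (lib) at lvl 0.
Iteration 1: rows with parent_id in {4} -> proj (id 5, lvl 1).
Iteration 2: rows with parent_id in {5} -> opt (id 7, lvl 2), root (id 13, lvl 2).
Iteration 3: lvl < 2 fails for all current rows; recursion stops.
Total rows emitted: 4.

4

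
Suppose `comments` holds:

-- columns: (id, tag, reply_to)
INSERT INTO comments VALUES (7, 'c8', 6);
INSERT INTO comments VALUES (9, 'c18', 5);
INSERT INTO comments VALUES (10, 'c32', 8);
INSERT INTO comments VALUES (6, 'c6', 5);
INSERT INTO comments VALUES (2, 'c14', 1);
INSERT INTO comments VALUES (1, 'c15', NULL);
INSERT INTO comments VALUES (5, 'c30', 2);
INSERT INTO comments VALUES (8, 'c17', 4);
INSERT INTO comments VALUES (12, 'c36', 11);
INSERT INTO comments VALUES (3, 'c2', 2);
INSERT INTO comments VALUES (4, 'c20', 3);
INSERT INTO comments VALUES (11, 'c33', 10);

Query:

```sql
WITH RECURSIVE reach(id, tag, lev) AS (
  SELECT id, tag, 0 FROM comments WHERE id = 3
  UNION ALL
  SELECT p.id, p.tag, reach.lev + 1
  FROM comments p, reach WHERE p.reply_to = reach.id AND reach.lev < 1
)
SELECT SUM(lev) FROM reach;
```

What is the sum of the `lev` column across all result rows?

1

Base: id=3 (c2) at lev 0.
Iteration 1: rows with reply_to in {3} -> c20 (id 4, lev 1).
Iteration 2: lev < 1 fails for all current rows; recursion stops.
SUM(lev) = 0 + 1 = 1.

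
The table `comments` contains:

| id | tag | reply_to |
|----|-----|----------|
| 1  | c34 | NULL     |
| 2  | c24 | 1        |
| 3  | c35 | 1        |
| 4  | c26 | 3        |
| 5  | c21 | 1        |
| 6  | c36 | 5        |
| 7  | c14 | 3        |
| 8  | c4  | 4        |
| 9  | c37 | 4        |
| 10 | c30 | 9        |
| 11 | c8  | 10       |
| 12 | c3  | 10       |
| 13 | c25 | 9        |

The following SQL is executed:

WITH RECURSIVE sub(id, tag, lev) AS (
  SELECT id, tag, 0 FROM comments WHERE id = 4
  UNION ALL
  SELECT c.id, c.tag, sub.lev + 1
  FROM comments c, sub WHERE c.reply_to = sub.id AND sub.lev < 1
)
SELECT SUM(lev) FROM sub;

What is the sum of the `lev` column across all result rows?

2

Base: id=4 (c26) at lev 0.
Iteration 1: rows with reply_to in {4} -> c4 (id 8, lev 1), c37 (id 9, lev 1).
Iteration 2: lev < 1 fails for all current rows; recursion stops.
SUM(lev) = 0 + 1 + 1 = 2.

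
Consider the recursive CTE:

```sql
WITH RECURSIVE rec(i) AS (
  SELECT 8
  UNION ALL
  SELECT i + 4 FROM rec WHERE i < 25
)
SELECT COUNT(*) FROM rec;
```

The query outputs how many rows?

6

Base: i=8.
Iteration 1: 8 < 25 holds -> i = 8 + 4 = 12.
Iteration 2: 12 < 25 holds -> i = 12 + 4 = 16.
Iteration 3: 16 < 25 holds -> i = 16 + 4 = 20.
Iteration 4: 20 < 25 holds -> i = 20 + 4 = 24.
Iteration 5: 24 < 25 holds -> i = 24 + 4 = 28.
Iteration 6: 28 < 25 fails; recursion stops.
Total rows emitted: 6.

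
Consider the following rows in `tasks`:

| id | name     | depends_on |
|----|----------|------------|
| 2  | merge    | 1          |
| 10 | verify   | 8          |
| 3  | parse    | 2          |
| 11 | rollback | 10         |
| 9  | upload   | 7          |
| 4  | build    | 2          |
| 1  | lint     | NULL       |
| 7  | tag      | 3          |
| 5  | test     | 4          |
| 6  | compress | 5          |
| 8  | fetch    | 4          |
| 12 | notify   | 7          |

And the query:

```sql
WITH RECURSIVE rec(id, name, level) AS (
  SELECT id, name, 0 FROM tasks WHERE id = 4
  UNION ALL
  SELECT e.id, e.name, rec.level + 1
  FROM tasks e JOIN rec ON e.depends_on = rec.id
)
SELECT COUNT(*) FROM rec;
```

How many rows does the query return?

6

Base: id=4 (build) at level 0.
Iteration 1: rows with depends_on in {4} -> test (id 5, level 1), fetch (id 8, level 1).
Iteration 2: rows with depends_on in {5,8} -> compress (id 6, level 2), verify (id 10, level 2).
Iteration 3: rows with depends_on in {6,10} -> rollback (id 11, level 3).
Iteration 4: no rows with depends_on in {11}; recursion stops.
Total rows emitted: 6.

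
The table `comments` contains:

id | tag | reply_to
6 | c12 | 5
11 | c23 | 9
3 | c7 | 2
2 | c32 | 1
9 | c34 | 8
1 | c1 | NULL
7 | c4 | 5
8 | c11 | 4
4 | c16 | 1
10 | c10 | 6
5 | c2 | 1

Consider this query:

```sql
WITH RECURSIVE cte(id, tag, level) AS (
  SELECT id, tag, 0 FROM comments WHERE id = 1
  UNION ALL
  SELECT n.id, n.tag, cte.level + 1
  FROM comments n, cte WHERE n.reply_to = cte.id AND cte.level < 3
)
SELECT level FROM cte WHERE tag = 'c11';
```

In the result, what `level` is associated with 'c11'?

Base: id=1 (c1) at level 0.
Iteration 1: rows with reply_to in {1} -> c32 (id 2, level 1), c16 (id 4, level 1), c2 (id 5, level 1).
Iteration 2: rows with reply_to in {2,4,5} -> c7 (id 3, level 2), c12 (id 6, level 2), c4 (id 7, level 2), c11 (id 8, level 2).
Iteration 3: rows with reply_to in {3,6,7,8} -> c34 (id 9, level 3), c10 (id 10, level 3).
Iteration 4: level < 3 fails for all current rows; recursion stops.

2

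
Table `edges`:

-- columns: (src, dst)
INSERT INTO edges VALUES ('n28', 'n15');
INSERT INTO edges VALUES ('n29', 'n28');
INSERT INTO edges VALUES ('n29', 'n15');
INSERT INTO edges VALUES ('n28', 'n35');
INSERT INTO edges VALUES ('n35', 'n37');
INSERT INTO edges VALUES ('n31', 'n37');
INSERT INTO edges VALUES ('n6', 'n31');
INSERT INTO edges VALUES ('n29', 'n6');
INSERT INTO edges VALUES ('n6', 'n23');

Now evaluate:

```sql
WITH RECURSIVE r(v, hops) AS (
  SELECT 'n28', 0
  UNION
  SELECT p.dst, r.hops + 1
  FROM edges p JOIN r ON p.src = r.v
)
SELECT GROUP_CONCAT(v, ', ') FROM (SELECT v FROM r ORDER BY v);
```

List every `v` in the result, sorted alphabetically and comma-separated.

n15, n28, n35, n37

Base: (n28, hops=0).
Iteration 1: edges from {n28} -> (n15, hops=1), (n35, hops=1).
Iteration 2: edges from {n15,n35} -> (n37, hops=2).
Iteration 3: no outgoing edges from {n37}; recursion stops.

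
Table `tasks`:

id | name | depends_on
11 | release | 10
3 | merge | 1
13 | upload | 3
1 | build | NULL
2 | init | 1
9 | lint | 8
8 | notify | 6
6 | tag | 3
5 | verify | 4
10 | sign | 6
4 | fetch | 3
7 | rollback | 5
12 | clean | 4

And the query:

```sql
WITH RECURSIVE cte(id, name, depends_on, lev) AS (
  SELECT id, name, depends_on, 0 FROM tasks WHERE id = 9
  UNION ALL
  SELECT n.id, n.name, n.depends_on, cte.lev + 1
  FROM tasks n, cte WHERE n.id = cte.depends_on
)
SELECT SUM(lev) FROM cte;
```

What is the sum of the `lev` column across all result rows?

Base: id=9 (lint), depends_on=8, lev 0.
Iteration 1: join on id=8 -> notify (id 8, depends_on=6, lev 1).
Iteration 2: join on id=6 -> tag (id 6, depends_on=3, lev 2).
Iteration 3: join on id=3 -> merge (id 3, depends_on=1, lev 3).
Iteration 4: join on id=1 -> build (id 1, depends_on=NULL, lev 4).
Iteration 5: depends_on is NULL; no match; recursion stops.
SUM(lev) = 0 + 1 + 2 + 3 + 4 = 10.

10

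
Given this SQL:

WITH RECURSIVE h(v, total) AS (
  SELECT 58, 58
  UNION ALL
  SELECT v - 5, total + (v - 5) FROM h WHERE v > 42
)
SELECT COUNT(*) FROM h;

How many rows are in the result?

5

Base: v=58, total=58.
Iteration 1: 58 > 42 holds -> v = 58 - 5 = 53, total = 58 + 53 = 111.
Iteration 2: 53 > 42 holds -> v = 53 - 5 = 48, total = 111 + 48 = 159.
Iteration 3: 48 > 42 holds -> v = 48 - 5 = 43, total = 159 + 43 = 202.
Iteration 4: 43 > 42 holds -> v = 43 - 5 = 38, total = 202 + 38 = 240.
Iteration 5: 38 > 42 fails; recursion stops.
Total rows emitted: 5.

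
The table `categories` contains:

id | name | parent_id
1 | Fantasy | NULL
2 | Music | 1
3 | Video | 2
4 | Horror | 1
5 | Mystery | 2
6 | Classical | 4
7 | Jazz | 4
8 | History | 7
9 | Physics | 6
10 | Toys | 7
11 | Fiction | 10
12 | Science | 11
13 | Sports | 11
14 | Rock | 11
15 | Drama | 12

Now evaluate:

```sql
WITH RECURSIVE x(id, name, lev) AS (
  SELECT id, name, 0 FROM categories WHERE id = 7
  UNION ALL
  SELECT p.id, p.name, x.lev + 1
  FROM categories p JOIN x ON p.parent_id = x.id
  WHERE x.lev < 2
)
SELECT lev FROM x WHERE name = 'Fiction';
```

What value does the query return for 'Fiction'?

2

Base: id=7 (Jazz) at lev 0.
Iteration 1: rows with parent_id in {7} -> History (id 8, lev 1), Toys (id 10, lev 1).
Iteration 2: rows with parent_id in {8,10} -> Fiction (id 11, lev 2).
Iteration 3: lev < 2 fails for all current rows; recursion stops.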